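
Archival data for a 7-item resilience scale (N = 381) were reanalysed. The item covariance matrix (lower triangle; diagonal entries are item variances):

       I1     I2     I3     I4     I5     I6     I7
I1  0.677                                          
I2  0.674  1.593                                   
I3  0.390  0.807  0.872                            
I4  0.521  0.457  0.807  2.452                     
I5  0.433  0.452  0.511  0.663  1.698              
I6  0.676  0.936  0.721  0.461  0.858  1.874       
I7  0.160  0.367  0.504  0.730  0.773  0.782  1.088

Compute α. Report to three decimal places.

Σσᵢ² = 0.677 + 1.593 + 0.872 + 2.452 + 1.698 + 1.874 + 1.088 = 10.254
Sum of off-diagonal covariances = 12.683
total variance = 10.254 + 2 × 12.683 = 35.620
α = (k/(k−1))·(1 − Σσᵢ²/total variance) = (7/6)·(1 − 10.254/35.620) = 0.831

α = 0.831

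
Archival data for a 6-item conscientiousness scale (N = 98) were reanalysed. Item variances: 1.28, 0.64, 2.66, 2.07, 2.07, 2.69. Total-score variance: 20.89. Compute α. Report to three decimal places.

α = 0.545

sum of item variances = 1.28 + 0.64 + 2.66 + 2.07 + 2.07 + 2.69 = 11.41
α = (k/(k−1))·(1 − sum of item variances/Var(T)) = (6/5)·(1 − 11.41/20.89) = 0.545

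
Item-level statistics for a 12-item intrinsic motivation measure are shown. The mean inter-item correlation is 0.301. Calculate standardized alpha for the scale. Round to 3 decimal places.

standardized alpha = 0.838

Standardized α = k·r̄ / (1 + (k−1)·r̄) = 12 × 0.301 / (1 + 11 × 0.301)
  = 3.6120 / 4.3110 = 0.838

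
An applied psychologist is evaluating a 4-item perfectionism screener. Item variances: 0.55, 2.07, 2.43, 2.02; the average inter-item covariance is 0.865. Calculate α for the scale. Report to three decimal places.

α = 0.793

sum of item variances = 0.55 + 2.07 + 2.43 + 2.02 = 7.07
Sum of the 6 distinct covariances = 6 × 0.865 = 5.190
Var(T) = sum of item variances + 2·Σcov = 7.07 + 2 × 5.190 = 17.450
α = (4/3)·(1 − 7.07/17.450) = 0.793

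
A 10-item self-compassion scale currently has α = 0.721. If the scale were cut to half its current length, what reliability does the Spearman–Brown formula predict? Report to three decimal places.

predicted reliability = 0.564

Length factor m = 1/2
α' = m·α / (1 − (1−m)·α)
   = 1/2 × 0.721 / (1 − (1 − 1/2) × 0.721)
   = 0.3605 / 0.6395 = 0.564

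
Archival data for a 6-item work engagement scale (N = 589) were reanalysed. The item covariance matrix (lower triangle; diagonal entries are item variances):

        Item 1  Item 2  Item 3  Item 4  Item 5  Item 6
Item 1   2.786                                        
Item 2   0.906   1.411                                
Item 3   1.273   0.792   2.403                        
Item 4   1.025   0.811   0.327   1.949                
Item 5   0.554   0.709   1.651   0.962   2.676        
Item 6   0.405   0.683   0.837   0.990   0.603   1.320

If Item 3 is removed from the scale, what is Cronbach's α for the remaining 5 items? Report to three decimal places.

Cronbach's α = 0.752

Remaining items: Item 1, Item 2, Item 4, Item 5, Item 6 (k = 5).
sum of item variances = 2.786 + 1.411 + 1.949 + 2.676 + 1.320 = 10.142
σ²_total = 10.142 + 2 × 7.648 = 25.438
α (item deleted) = (5/4)·(1 − 10.142/25.438) = 0.752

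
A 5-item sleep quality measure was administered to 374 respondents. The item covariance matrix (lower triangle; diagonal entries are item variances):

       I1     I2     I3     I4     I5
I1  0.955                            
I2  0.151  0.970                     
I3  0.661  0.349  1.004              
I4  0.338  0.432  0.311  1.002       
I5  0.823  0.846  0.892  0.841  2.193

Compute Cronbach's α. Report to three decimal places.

α = 0.810

Σσᵢ² = 0.955 + 0.970 + 1.004 + 1.002 + 2.193 = 6.124
Sum of the distinct covariances = 5.644
Var(T) = 6.124 + 2 × 5.644 = 17.412
α = (k/(k−1))·(1 − Σσᵢ²/Var(T)) = (5/4)·(1 − 6.124/17.412) = 0.810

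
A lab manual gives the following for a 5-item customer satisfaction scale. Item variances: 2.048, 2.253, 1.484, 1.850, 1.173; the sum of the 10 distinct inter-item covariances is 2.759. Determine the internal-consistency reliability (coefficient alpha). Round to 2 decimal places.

ΣVar(i) = 2.048 + 2.253 + 1.484 + 1.850 + 1.173 = 8.808
Sum of distinct covariances = 2.759
σ²_total = ΣVar(i) + 2·Σcov = 8.808 + 2 × 2.759 = 14.326
α = (5/4)·(1 − 8.808/14.326) = 0.48

α = 0.48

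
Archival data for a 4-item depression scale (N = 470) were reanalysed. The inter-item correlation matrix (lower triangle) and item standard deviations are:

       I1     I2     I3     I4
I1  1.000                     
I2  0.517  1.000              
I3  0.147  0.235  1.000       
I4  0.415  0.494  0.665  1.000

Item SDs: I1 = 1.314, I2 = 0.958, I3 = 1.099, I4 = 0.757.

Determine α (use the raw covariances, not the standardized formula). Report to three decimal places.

Σσ²ᵢ = 1.314² + 0.958² + 1.099² + 0.757² = 4.4252
Covariances σ_ij = r_ij · s_i · s_j:
  σ(I1,I2) = 0.517 × 1.314 × 0.958 = 0.6508
  σ(I1,I3) = 0.147 × 1.314 × 1.099 = 0.2123
  σ(I1,I4) = 0.415 × 1.314 × 0.757 = 0.4128
  σ(I2,I3) = 0.235 × 0.958 × 1.099 = 0.2474
  σ(I2,I4) = 0.494 × 0.958 × 0.757 = 0.3583
  σ(I3,I4) = 0.665 × 1.099 × 0.757 = 0.5532
σ²_T = Σσ²ᵢ + 2·Σσ_ij = 4.4252 + 2 × 2.4348 = 9.2948
α = (4/3)·(1 − 4.4252/9.2948) = 0.699

α = 0.699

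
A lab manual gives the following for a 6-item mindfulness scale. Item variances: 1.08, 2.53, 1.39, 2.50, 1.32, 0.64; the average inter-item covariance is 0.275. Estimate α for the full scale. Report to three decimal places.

α = 0.559

Σσ²ᵢ = 1.08 + 2.53 + 1.39 + 2.50 + 1.32 + 0.64 = 9.46
Sum of the 15 distinct covariances = 15 × 0.275 = 4.125
total variance = Σσ²ᵢ + 2·Σcov = 9.46 + 2 × 4.125 = 17.710
α = (6/5)·(1 − 9.46/17.710) = 0.559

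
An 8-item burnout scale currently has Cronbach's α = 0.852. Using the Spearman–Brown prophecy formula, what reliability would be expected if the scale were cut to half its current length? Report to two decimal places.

Length factor m = 1/2
α' = m·α / (1 − (1−m)·α)
   = 1/2 × 0.852 / (1 − (1 − 1/2) × 0.852)
   = 0.4260 / 0.5740 = 0.74

predicted reliability = 0.74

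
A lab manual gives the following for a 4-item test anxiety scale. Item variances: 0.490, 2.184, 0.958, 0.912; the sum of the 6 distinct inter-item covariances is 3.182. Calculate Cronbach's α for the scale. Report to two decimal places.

sum of item variances = 0.490 + 2.184 + 0.958 + 0.912 = 4.544
Sum of distinct covariances = 3.182
total variance = sum of item variances + 2·Σcov = 4.544 + 2 × 3.182 = 10.908
α = (4/3)·(1 − 4.544/10.908) = 0.78

α = 0.78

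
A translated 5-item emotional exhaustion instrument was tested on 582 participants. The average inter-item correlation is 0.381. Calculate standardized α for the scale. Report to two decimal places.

α = 0.75

Standardized α = k·r̄ / (1 + (k−1)·r̄) = 5 × 0.381 / (1 + 4 × 0.381)
  = 1.9050 / 2.5240 = 0.75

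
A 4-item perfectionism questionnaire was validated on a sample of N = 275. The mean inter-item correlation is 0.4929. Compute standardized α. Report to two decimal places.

Standardized α = k·r̄ / (1 + (k−1)·r̄) = 4 × 0.4929 / (1 + 3 × 0.4929)
  = 1.9716 / 2.4787 = 0.80

α = 0.80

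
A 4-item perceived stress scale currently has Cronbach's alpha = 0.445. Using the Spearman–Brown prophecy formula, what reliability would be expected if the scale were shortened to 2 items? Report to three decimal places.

Length factor m = 2/4 = 0.5000
α' = m·α / (1 − (1−m)·α)
   = 2/4 × 0.445 / (1 − (1 − 2/4) × 0.445)
   = 0.2225 / 0.7775 = 0.286

predicted reliability = 0.286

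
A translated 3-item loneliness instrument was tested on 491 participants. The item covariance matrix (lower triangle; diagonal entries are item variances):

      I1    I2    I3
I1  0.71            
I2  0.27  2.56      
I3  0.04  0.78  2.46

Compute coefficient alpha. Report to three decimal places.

coefficient alpha = 0.413

Σσᵢ² = 0.71 + 2.56 + 2.46 = 5.73
Σ_{i<j} σ_ij = 1.09
σ²_total = 5.73 + 2 × 1.09 = 7.91
α = (k/(k−1))·(1 − Σσᵢ²/σ²_total) = (3/2)·(1 − 5.73/7.91) = 0.413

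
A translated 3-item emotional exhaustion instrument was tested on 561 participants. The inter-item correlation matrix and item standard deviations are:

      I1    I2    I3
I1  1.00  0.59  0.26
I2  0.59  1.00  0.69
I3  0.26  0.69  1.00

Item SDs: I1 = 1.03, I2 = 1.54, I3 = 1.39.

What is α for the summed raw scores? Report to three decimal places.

Σσ²ᵢ = 1.03² + 1.54² + 1.39² = 5.3646
Covariances σ_ij = r_ij · s_i · s_j:
  σ(I1,I2) = 0.59 × 1.03 × 1.54 = 0.9359
  σ(I1,I3) = 0.26 × 1.03 × 1.39 = 0.3722
  σ(I2,I3) = 0.69 × 1.54 × 1.39 = 1.4770
σ²_T = Σσ²ᵢ + 2·Σσ_ij = 5.3646 + 2 × 2.7851 = 10.9348
α = (3/2)·(1 − 5.3646/10.9348) = 0.764

α = 0.764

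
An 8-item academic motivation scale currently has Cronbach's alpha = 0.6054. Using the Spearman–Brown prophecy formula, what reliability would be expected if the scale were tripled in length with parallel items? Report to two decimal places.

predicted reliability = 0.82

Length factor m = 3
α' = m·α / (1 + (m−1)·α)
   = 3 × 0.6054 / (1 + (3 − 1) × 0.6054)
   = 1.8162 / 2.2108 = 0.82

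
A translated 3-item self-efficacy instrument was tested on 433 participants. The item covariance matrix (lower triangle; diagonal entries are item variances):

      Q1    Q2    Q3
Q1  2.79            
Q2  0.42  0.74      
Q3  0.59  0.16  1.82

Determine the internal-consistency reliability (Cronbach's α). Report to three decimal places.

α = 0.456

ΣVar(i) = 2.79 + 0.74 + 1.82 = 5.35
Σ_{i<j} σ_ij = 1.17
σ²_T = 5.35 + 2 × 1.17 = 7.69
α = (k/(k−1))·(1 − ΣVar(i)/σ²_T) = (3/2)·(1 − 5.35/7.69) = 0.456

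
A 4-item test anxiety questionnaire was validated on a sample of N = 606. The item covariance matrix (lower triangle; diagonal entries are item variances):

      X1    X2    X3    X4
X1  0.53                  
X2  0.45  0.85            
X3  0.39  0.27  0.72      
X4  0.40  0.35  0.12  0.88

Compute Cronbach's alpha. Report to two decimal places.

Σσ²ᵢ = 0.53 + 0.85 + 0.72 + 0.88 = 2.98
Sum of the distinct covariances = 1.98
total variance = 2.98 + 2 × 1.98 = 6.94
α = (k/(k−1))·(1 − Σσ²ᵢ/total variance) = (4/3)·(1 − 2.98/6.94) = 0.76

α = 0.76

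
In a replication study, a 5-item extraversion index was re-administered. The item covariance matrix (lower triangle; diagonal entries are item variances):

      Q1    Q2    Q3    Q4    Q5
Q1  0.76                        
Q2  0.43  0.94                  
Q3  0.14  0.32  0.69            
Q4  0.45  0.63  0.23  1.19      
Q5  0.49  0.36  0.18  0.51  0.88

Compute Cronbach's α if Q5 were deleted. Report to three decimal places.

Cronbach's α = 0.735

Remaining items: Q1, Q2, Q3, Q4 (k = 4).
sum of item variances = 0.76 + 0.94 + 0.69 + 1.19 = 3.58
Var(T) = 3.58 + 2 × 2.20 = 7.98
α (item deleted) = (4/3)·(1 − 3.58/7.98) = 0.735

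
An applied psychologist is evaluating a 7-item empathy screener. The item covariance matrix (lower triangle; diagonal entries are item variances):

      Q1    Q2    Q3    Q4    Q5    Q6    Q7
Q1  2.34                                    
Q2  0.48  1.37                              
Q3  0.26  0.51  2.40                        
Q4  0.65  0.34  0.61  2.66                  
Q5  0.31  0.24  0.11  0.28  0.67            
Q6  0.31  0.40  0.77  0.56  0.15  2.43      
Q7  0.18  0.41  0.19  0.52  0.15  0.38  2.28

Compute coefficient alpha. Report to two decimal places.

α = 0.61

sum of item variances = 2.34 + 1.37 + 2.40 + 2.66 + 0.67 + 2.43 + 2.28 = 14.15
Σ_{i<j} σ_ij = 7.81
total variance = 14.15 + 2 × 7.81 = 29.77
α = (k/(k−1))·(1 − sum of item variances/total variance) = (7/6)·(1 − 14.15/29.77) = 0.61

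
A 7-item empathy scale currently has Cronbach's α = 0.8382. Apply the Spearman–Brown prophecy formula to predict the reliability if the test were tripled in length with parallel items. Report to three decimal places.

Length factor m = 3
α' = m·α / (1 + (m−1)·α)
   = 3 × 0.8382 / (1 + (3 − 1) × 0.8382)
   = 2.5146 / 2.6764 = 0.940

predicted reliability = 0.940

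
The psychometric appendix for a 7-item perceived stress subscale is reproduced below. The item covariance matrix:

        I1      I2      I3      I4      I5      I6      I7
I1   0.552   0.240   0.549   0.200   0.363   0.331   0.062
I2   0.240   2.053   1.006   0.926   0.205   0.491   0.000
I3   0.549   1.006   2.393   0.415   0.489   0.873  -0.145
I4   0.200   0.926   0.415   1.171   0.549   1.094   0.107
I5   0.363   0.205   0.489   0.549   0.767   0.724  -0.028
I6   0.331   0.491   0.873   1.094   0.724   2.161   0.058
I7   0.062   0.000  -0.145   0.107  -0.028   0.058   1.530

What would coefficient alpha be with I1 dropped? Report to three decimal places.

Remaining items: I2, I3, I4, I5, I6, I7 (k = 6).
Σσ²ᵢ = 2.053 + 2.393 + 1.171 + 0.767 + 2.161 + 1.530 = 10.075
Var(T) = 10.075 + 2 × 6.764 = 23.603
α (item deleted) = (6/5)·(1 − 10.075/23.603) = 0.688

coefficient alpha = 0.688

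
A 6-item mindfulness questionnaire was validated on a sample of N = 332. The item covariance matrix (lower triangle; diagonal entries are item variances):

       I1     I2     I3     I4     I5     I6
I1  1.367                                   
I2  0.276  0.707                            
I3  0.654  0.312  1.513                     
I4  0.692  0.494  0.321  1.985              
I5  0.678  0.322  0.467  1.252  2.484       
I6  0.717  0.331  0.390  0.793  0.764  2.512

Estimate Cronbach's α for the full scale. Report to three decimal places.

Σσᵢ² = 1.367 + 0.707 + 1.513 + 1.985 + 2.484 + 2.512 = 10.568
Σ_{i<j} σ_ij = 8.463
total variance = 10.568 + 2 × 8.463 = 27.494
α = (k/(k−1))·(1 − Σσᵢ²/total variance) = (6/5)·(1 − 10.568/27.494) = 0.739

Cronbach's α = 0.739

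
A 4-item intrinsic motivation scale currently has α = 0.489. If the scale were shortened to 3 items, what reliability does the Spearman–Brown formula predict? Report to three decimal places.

predicted reliability = 0.418

Length factor m = 3/4 = 0.7500
α' = m·α / (1 − (1−m)·α)
   = 3/4 × 0.489 / (1 − (1 − 3/4) × 0.489)
   = 0.3668 / 0.8778 = 0.418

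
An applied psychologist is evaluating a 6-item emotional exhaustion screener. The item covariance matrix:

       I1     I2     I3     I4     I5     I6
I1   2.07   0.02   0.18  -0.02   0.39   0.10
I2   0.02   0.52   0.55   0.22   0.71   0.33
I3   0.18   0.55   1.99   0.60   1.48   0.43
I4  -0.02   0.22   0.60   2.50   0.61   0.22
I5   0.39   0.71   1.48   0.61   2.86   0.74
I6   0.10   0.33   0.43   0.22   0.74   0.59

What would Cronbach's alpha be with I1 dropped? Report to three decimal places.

Cronbach's alpha = 0.728

Remaining items: I2, I3, I4, I5, I6 (k = 5).
Σσᵢ² = 0.52 + 1.99 + 2.50 + 2.86 + 0.59 = 8.46
σ²_total = 8.46 + 2 × 5.89 = 20.24
α (item deleted) = (5/4)·(1 − 8.46/20.24) = 0.728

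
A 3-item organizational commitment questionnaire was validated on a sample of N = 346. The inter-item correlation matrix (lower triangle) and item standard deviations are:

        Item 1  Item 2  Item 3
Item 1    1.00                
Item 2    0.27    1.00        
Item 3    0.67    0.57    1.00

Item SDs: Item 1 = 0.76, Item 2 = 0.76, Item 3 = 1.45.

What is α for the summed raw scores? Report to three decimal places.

α = 0.725

Σσ²ᵢ = 0.76² + 0.76² + 1.45² = 3.2577
Covariances σ_ij = r_ij · s_i · s_j:
  σ(Item 1,Item 2) = 0.27 × 0.76 × 0.76 = 0.1560
  σ(Item 1,Item 3) = 0.67 × 0.76 × 1.45 = 0.7383
  σ(Item 2,Item 3) = 0.57 × 0.76 × 1.45 = 0.6281
σ²_T = Σσ²ᵢ + 2·Σσ_ij = 3.2577 + 2 × 1.5224 = 6.3025
α = (3/2)·(1 − 3.2577/6.3025) = 0.725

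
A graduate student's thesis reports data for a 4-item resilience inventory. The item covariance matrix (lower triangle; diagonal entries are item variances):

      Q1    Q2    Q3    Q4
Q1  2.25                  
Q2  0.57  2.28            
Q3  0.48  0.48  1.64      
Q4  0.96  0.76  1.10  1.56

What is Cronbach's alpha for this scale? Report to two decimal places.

Cronbach's alpha = 0.71

Σσᵢ² = 2.25 + 2.28 + 1.64 + 1.56 = 7.73
Σ_{i<j} σ_ij = 4.35
σ²_total = 7.73 + 2 × 4.35 = 16.43
α = (k/(k−1))·(1 − Σσᵢ²/σ²_total) = (4/3)·(1 − 7.73/16.43) = 0.71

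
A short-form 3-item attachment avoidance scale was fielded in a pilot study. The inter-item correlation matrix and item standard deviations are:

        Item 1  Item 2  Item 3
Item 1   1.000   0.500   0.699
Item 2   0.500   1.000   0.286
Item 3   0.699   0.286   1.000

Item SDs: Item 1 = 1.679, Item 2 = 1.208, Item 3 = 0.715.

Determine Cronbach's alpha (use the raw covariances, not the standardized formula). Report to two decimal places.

α = 0.70

Σσ²ᵢ = 1.679² + 1.208² + 0.715² = 4.7895
Covariances σ_ij = r_ij · s_i · s_j:
  σ(Item 1,Item 2) = 0.500 × 1.679 × 1.208 = 1.0141
  σ(Item 1,Item 3) = 0.699 × 1.679 × 0.715 = 0.8391
  σ(Item 2,Item 3) = 0.286 × 1.208 × 0.715 = 0.2470
σ²_T = Σσ²ᵢ + 2·Σσ_ij = 4.7895 + 2 × 2.1002 = 8.9899
α = (3/2)·(1 − 4.7895/8.9899) = 0.70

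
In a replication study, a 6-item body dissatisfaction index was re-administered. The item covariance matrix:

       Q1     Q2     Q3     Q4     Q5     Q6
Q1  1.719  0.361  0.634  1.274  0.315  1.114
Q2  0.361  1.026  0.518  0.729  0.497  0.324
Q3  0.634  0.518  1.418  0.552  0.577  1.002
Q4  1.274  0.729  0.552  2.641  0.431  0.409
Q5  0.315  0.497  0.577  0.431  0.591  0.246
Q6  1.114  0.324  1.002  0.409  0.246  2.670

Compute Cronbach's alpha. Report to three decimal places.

Σσᵢ² = 1.719 + 1.026 + 1.418 + 2.641 + 0.591 + 2.670 = 10.065
Σ_{i<j} σ_ij = 8.983
σ²_total = 10.065 + 2 × 8.983 = 28.031
α = (k/(k−1))·(1 − Σσᵢ²/σ²_total) = (6/5)·(1 − 10.065/28.031) = 0.769

α = 0.769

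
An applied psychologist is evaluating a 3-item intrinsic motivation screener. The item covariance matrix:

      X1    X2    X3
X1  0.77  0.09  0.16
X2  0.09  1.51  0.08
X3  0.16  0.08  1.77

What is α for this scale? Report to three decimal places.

sum of item variances = 0.77 + 1.51 + 1.77 = 4.05
Sum of the distinct covariances = 0.33
Var(T) = 4.05 + 2 × 0.33 = 4.71
α = (k/(k−1))·(1 − sum of item variances/Var(T)) = (3/2)·(1 − 4.05/4.71) = 0.210

α = 0.210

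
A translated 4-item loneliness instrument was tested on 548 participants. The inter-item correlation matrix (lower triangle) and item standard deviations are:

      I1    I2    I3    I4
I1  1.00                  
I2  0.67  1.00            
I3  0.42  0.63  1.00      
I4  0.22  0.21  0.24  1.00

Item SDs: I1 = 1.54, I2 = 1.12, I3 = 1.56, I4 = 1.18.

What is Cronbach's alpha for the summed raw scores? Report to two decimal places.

Cronbach's alpha = 0.72

Σσ²ᵢ = 1.54² + 1.12² + 1.56² + 1.18² = 7.4520
Covariances σ_ij = r_ij · s_i · s_j:
  σ(I1,I2) = 0.67 × 1.54 × 1.12 = 1.1556
  σ(I1,I3) = 0.42 × 1.54 × 1.56 = 1.0090
  σ(I1,I4) = 0.22 × 1.54 × 1.18 = 0.3998
  σ(I2,I3) = 0.63 × 1.12 × 1.56 = 1.1007
  σ(I2,I4) = 0.21 × 1.12 × 1.18 = 0.2775
  σ(I3,I4) = 0.24 × 1.56 × 1.18 = 0.4418
σ²_T = Σσ²ᵢ + 2·Σσ_ij = 7.4520 + 2 × 4.3844 = 16.2208
α = (4/3)·(1 − 7.4520/16.2208) = 0.72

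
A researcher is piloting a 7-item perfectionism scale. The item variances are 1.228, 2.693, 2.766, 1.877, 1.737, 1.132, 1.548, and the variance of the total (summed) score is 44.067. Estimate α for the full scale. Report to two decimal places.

α = 0.82

Σσ²ᵢ = 1.228 + 2.693 + 2.766 + 1.877 + 1.737 + 1.132 + 1.548 = 12.981
α = (k/(k−1))·(1 − Σσ²ᵢ/total variance) = (7/6)·(1 − 12.981/44.067) = 0.82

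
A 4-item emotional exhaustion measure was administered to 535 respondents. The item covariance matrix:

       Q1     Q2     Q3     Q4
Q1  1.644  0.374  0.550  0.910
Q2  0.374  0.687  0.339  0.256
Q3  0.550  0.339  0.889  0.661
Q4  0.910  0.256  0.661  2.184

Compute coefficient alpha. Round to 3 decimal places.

α = 0.711

Σσ²ᵢ = 1.644 + 0.687 + 0.889 + 2.184 = 5.404
Σ_{i<j} σ_ij = 3.090
σ²_total = 5.404 + 2 × 3.090 = 11.584
α = (k/(k−1))·(1 − Σσ²ᵢ/σ²_total) = (4/3)·(1 − 5.404/11.584) = 0.711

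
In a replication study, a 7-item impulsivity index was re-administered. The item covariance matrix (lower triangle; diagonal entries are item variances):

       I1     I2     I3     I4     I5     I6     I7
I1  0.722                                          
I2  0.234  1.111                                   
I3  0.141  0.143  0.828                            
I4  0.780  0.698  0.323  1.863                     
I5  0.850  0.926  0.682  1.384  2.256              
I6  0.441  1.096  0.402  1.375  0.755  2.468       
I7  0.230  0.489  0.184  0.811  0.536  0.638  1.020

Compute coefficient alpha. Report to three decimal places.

Σσ²ᵢ = 0.722 + 1.111 + 0.828 + 1.863 + 2.256 + 2.468 + 1.020 = 10.268
Sum of off-diagonal covariances = 13.118
Var(T) = 10.268 + 2 × 13.118 = 36.504
α = (k/(k−1))·(1 − Σσ²ᵢ/Var(T)) = (7/6)·(1 − 10.268/36.504) = 0.839

coefficient alpha = 0.839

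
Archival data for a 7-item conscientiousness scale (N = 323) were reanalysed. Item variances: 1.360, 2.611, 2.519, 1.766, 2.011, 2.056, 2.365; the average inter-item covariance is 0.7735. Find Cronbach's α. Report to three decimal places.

Σσᵢ² = 1.360 + 2.611 + 2.519 + 1.766 + 2.011 + 2.056 + 2.365 = 14.688
Sum of the 21 distinct covariances = 21 × 0.7735 = 16.2435
σ²_T = Σσᵢ² + 2·Σcov = 14.688 + 2 × 16.2435 = 47.1750
α = (7/6)·(1 − 14.688/47.1750) = 0.803

α = 0.803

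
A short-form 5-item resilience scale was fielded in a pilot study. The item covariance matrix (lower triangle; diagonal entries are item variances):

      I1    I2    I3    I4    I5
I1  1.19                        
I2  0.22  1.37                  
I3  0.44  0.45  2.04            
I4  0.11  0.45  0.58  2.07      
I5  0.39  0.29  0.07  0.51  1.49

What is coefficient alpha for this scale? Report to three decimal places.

ΣVar(i) = 1.19 + 1.37 + 2.04 + 2.07 + 1.49 = 8.16
Σ_{i<j} σ_ij = 3.51
Var(T) = 8.16 + 2 × 3.51 = 15.18
α = (k/(k−1))·(1 − ΣVar(i)/Var(T)) = (5/4)·(1 − 8.16/15.18) = 0.578

coefficient alpha = 0.578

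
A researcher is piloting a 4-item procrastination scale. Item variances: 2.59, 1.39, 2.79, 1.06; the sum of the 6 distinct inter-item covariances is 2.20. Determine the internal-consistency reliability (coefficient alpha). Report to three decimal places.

coefficient alpha = 0.480

sum of item variances = 2.59 + 1.39 + 2.79 + 1.06 = 7.83
Sum of distinct covariances = 2.20
σ²_total = sum of item variances + 2·Σcov = 7.83 + 2 × 2.20 = 12.23
α = (4/3)·(1 − 7.83/12.23) = 0.480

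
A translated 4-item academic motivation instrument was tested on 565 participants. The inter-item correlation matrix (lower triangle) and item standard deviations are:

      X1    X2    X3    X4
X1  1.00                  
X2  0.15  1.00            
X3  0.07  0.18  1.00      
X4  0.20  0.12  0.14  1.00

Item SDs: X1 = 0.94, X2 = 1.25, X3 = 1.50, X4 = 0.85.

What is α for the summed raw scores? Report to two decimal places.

α = 0.38

Σσ²ᵢ = 0.94² + 1.25² + 1.50² + 0.85² = 5.4186
Covariances σ_ij = r_ij · s_i · s_j:
  σ(X1,X2) = 0.15 × 0.94 × 1.25 = 0.1762
  σ(X1,X3) = 0.07 × 0.94 × 1.50 = 0.0987
  σ(X1,X4) = 0.20 × 0.94 × 0.85 = 0.1598
  σ(X2,X3) = 0.18 × 1.25 × 1.50 = 0.3375
  σ(X2,X4) = 0.12 × 1.25 × 0.85 = 0.1275
  σ(X3,X4) = 0.14 × 1.50 × 0.85 = 0.1785
σ²_T = Σσ²ᵢ + 2·Σσ_ij = 5.4186 + 2 × 1.0782 = 7.5750
α = (4/3)·(1 − 5.4186/7.5750) = 0.38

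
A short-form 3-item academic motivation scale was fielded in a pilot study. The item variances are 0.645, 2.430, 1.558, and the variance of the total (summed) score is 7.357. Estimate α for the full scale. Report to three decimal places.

α = 0.555

Σσ²ᵢ = 0.645 + 2.430 + 1.558 = 4.633
α = (k/(k−1))·(1 − Σσ²ᵢ/total variance) = (3/2)·(1 − 4.633/7.357) = 0.555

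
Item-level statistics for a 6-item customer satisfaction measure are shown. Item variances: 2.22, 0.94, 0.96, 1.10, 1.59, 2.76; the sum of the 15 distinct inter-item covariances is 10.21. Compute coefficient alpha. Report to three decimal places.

α = 0.817

ΣVar(i) = 2.22 + 0.94 + 0.96 + 1.10 + 1.59 + 2.76 = 9.57
Sum of distinct covariances = 10.21
total variance = ΣVar(i) + 2·Σcov = 9.57 + 2 × 10.21 = 29.99
α = (6/5)·(1 − 9.57/29.99) = 0.817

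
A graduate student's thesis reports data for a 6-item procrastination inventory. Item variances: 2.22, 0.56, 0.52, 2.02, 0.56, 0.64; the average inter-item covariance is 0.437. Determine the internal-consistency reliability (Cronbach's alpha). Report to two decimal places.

Σσᵢ² = 2.22 + 0.56 + 0.52 + 2.02 + 0.56 + 0.64 = 6.52
Sum of the 15 distinct covariances = 15 × 0.437 = 6.555
total variance = Σσᵢ² + 2·Σcov = 6.52 + 2 × 6.555 = 19.630
α = (6/5)·(1 − 6.52/19.630) = 0.80

α = 0.80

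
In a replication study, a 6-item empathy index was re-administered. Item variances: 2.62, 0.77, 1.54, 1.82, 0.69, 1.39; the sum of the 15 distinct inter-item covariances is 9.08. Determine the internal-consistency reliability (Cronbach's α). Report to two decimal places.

α = 0.81

Σσ²ᵢ = 2.62 + 0.77 + 1.54 + 1.82 + 0.69 + 1.39 = 8.83
Sum of distinct covariances = 9.08
Var(T) = Σσ²ᵢ + 2·Σcov = 8.83 + 2 × 9.08 = 26.99
α = (6/5)·(1 − 8.83/26.99) = 0.81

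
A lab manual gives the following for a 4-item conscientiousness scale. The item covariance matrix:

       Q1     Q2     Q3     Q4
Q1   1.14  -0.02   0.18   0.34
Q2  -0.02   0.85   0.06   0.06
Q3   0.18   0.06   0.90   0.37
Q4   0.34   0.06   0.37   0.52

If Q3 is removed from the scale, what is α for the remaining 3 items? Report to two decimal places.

α = 0.35

Remaining items: Q1, Q2, Q4 (k = 3).
ΣVar(i) = 1.14 + 0.85 + 0.52 = 2.51
σ²_total = 2.51 + 2 × 0.38 = 3.27
α (item deleted) = (3/2)·(1 − 2.51/3.27) = 0.35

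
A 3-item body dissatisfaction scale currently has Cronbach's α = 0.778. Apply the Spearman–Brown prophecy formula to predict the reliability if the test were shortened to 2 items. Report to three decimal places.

Length factor m = 2/3 = 0.6667
α' = m·α / (1 − (1−m)·α)
   = 2/3 × 0.778 / (1 − (1 − 2/3) × 0.778)
   = 0.5187 / 0.7407 = 0.700

predicted reliability = 0.700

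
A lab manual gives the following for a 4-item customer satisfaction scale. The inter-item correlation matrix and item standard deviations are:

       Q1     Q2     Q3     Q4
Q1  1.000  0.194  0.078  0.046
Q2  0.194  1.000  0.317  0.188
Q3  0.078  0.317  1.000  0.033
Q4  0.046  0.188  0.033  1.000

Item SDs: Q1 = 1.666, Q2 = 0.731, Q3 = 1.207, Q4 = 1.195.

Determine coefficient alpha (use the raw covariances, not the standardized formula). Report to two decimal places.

Σσ²ᵢ = 1.666² + 0.731² + 1.207² + 1.195² = 6.1948
Covariances σ_ij = r_ij · s_i · s_j:
  σ(Q1,Q2) = 0.194 × 1.666 × 0.731 = 0.2363
  σ(Q1,Q3) = 0.078 × 1.666 × 1.207 = 0.1568
  σ(Q1,Q4) = 0.046 × 1.666 × 1.195 = 0.0916
  σ(Q2,Q3) = 0.317 × 0.731 × 1.207 = 0.2797
  σ(Q2,Q4) = 0.188 × 0.731 × 1.195 = 0.1642
  σ(Q3,Q4) = 0.033 × 1.207 × 1.195 = 0.0476
σ²_T = Σσ²ᵢ + 2·Σσ_ij = 6.1948 + 2 × 0.9762 = 8.1472
α = (4/3)·(1 − 6.1948/8.1472) = 0.32

coefficient alpha = 0.32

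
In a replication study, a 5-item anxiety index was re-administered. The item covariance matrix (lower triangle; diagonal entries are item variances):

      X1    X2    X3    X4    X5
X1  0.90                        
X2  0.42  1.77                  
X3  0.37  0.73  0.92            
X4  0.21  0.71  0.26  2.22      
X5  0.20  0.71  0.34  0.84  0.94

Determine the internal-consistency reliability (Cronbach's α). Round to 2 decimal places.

Cronbach's α = 0.73

sum of item variances = 0.90 + 1.77 + 0.92 + 2.22 + 0.94 = 6.75
Sum of the distinct covariances = 4.79
σ²_total = 6.75 + 2 × 4.79 = 16.33
α = (k/(k−1))·(1 − sum of item variances/σ²_total) = (5/4)·(1 − 6.75/16.33) = 0.73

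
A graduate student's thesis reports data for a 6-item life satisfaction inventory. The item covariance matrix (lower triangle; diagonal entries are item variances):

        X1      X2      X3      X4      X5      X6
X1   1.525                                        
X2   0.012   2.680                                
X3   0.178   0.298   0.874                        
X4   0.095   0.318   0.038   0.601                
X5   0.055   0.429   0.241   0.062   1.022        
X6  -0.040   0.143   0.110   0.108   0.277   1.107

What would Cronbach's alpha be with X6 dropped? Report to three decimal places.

α = 0.425

Remaining items: X1, X2, X3, X4, X5 (k = 5).
Σσ²ᵢ = 1.525 + 2.680 + 0.874 + 0.601 + 1.022 = 6.702
Var(T) = 6.702 + 2 × 1.726 = 10.154
α (item deleted) = (5/4)·(1 − 6.702/10.154) = 0.425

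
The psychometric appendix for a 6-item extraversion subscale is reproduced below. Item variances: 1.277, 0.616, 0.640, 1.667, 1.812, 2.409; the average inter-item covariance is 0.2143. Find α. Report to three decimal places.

α = 0.520

Σσᵢ² = 1.277 + 0.616 + 0.640 + 1.667 + 1.812 + 2.409 = 8.421
Sum of the 15 distinct covariances = 15 × 0.2143 = 3.2145
σ²_T = Σσᵢ² + 2·Σcov = 8.421 + 2 × 3.2145 = 14.8500
α = (6/5)·(1 − 8.421/14.8500) = 0.520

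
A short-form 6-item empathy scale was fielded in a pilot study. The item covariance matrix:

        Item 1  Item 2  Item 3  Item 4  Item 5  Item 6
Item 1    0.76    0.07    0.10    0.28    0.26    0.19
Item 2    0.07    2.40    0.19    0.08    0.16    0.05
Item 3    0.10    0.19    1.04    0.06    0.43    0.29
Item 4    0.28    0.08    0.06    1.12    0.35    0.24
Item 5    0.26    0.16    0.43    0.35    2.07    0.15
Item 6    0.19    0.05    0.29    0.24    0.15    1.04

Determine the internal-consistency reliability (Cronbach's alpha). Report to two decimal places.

α = 0.49

ΣVar(i) = 0.76 + 2.40 + 1.04 + 1.12 + 2.07 + 1.04 = 8.43
Σ_{i<j} σ_ij = 2.90
σ²_T = 8.43 + 2 × 2.90 = 14.23
α = (k/(k−1))·(1 − ΣVar(i)/σ²_T) = (6/5)·(1 − 8.43/14.23) = 0.49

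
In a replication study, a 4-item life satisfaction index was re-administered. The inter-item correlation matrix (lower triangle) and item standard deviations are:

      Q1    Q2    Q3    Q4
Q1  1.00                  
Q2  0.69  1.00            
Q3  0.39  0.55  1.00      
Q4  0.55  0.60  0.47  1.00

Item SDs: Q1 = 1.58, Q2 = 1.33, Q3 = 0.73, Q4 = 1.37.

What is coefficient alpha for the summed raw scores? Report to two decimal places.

Σσ²ᵢ = 1.58² + 1.33² + 0.73² + 1.37² = 6.6751
Covariances σ_ij = r_ij · s_i · s_j:
  σ(Q1,Q2) = 0.69 × 1.58 × 1.33 = 1.4500
  σ(Q1,Q3) = 0.39 × 1.58 × 0.73 = 0.4498
  σ(Q1,Q4) = 0.55 × 1.58 × 1.37 = 1.1905
  σ(Q2,Q3) = 0.55 × 1.33 × 0.73 = 0.5340
  σ(Q2,Q4) = 0.60 × 1.33 × 1.37 = 1.0933
  σ(Q3,Q4) = 0.47 × 0.73 × 1.37 = 0.4700
σ²_T = Σσ²ᵢ + 2·Σσ_ij = 6.6751 + 2 × 5.1876 = 17.0503
α = (4/3)·(1 − 6.6751/17.0503) = 0.81

coefficient alpha = 0.81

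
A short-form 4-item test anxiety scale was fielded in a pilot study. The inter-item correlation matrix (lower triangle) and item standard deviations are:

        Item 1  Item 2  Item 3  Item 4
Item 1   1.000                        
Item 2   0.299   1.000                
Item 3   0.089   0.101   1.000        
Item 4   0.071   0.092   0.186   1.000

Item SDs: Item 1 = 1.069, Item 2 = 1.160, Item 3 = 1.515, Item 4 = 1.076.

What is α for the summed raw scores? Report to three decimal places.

Σσ²ᵢ = 1.069² + 1.160² + 1.515² + 1.076² = 5.9414
Covariances σ_ij = r_ij · s_i · s_j:
  σ(Item 1,Item 2) = 0.299 × 1.069 × 1.160 = 0.3708
  σ(Item 1,Item 3) = 0.089 × 1.069 × 1.515 = 0.1441
  σ(Item 1,Item 4) = 0.071 × 1.069 × 1.076 = 0.0817
  σ(Item 2,Item 3) = 0.101 × 1.160 × 1.515 = 0.1775
  σ(Item 2,Item 4) = 0.092 × 1.160 × 1.076 = 0.1148
  σ(Item 3,Item 4) = 0.186 × 1.515 × 1.076 = 0.3032
σ²_T = Σσ²ᵢ + 2·Σσ_ij = 5.9414 + 2 × 1.1921 = 8.3256
α = (4/3)·(1 − 5.9414/8.3256) = 0.382

α = 0.382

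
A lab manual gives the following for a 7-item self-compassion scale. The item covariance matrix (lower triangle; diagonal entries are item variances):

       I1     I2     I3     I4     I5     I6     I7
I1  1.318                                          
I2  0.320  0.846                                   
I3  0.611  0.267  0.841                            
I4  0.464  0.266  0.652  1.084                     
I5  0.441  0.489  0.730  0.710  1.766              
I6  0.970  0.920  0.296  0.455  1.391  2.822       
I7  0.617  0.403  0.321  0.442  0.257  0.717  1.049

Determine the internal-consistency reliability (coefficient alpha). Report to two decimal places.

Σσᵢ² = 1.318 + 0.846 + 0.841 + 1.084 + 1.766 + 2.822 + 1.049 = 9.726
Sum of off-diagonal covariances = 11.739
Var(T) = 9.726 + 2 × 11.739 = 33.204
α = (k/(k−1))·(1 − Σσᵢ²/Var(T)) = (7/6)·(1 − 9.726/33.204) = 0.82

α = 0.82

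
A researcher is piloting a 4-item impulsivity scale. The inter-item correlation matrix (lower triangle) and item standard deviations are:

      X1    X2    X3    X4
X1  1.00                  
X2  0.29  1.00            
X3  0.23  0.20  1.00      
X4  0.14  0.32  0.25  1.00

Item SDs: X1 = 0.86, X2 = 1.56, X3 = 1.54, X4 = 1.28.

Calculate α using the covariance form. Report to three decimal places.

Σσ²ᵢ = 0.86² + 1.56² + 1.54² + 1.28² = 7.1832
Covariances σ_ij = r_ij · s_i · s_j:
  σ(X1,X2) = 0.29 × 0.86 × 1.56 = 0.3891
  σ(X1,X3) = 0.23 × 0.86 × 1.54 = 0.3046
  σ(X1,X4) = 0.14 × 0.86 × 1.28 = 0.1541
  σ(X2,X3) = 0.20 × 1.56 × 1.54 = 0.4805
  σ(X2,X4) = 0.32 × 1.56 × 1.28 = 0.6390
  σ(X3,X4) = 0.25 × 1.54 × 1.28 = 0.4928
σ²_T = Σσ²ᵢ + 2·Σσ_ij = 7.1832 + 2 × 2.4601 = 12.1034
α = (4/3)·(1 − 7.1832/12.1034) = 0.542

α = 0.542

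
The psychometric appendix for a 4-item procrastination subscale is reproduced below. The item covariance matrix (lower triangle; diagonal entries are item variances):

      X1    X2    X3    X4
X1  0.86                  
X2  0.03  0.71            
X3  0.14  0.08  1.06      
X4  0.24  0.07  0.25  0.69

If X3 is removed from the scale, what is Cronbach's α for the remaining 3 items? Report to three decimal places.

Remaining items: X1, X2, X4 (k = 3).
ΣVar(i) = 0.86 + 0.71 + 0.69 = 2.26
Var(T) = 2.26 + 2 × 0.34 = 2.94
α (item deleted) = (3/2)·(1 − 2.26/2.94) = 0.347

Cronbach's α = 0.347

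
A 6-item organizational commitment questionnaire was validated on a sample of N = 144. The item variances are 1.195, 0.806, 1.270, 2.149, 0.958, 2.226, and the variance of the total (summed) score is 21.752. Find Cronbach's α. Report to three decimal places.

α = 0.725

ΣVar(i) = 1.195 + 0.806 + 1.270 + 2.149 + 0.958 + 2.226 = 8.604
α = (k/(k−1))·(1 − ΣVar(i)/σ²_T) = (6/5)·(1 − 8.604/21.752) = 0.725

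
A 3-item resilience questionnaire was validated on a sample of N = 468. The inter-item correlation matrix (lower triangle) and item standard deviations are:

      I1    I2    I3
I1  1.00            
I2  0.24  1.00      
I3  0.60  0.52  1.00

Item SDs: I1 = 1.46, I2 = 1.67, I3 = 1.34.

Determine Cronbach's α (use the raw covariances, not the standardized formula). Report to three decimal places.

Σσ²ᵢ = 1.46² + 1.67² + 1.34² = 6.7161
Covariances σ_ij = r_ij · s_i · s_j:
  σ(I1,I2) = 0.24 × 1.46 × 1.67 = 0.5852
  σ(I1,I3) = 0.60 × 1.46 × 1.34 = 1.1738
  σ(I2,I3) = 0.52 × 1.67 × 1.34 = 1.1637
σ²_T = Σσ²ᵢ + 2·Σσ_ij = 6.7161 + 2 × 2.9227 = 12.5615
α = (3/2)·(1 − 6.7161/12.5615) = 0.698

Cronbach's α = 0.698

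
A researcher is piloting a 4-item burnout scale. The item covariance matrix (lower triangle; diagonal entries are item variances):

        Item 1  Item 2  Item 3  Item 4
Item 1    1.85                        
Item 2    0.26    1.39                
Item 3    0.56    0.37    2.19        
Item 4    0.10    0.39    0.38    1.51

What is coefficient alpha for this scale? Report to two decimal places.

Σσ²ᵢ = 1.85 + 1.39 + 2.19 + 1.51 = 6.94
Sum of the distinct covariances = 2.06
total variance = 6.94 + 2 × 2.06 = 11.06
α = (k/(k−1))·(1 − Σσ²ᵢ/total variance) = (4/3)·(1 − 6.94/11.06) = 0.50

coefficient alpha = 0.50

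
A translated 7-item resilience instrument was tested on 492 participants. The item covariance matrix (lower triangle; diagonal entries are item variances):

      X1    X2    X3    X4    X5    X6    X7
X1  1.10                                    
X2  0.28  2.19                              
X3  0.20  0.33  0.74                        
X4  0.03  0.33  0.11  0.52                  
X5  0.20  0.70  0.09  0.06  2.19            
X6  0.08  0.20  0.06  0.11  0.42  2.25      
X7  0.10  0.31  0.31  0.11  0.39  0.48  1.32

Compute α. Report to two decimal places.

α = 0.57

sum of item variances = 1.10 + 2.19 + 0.74 + 0.52 + 2.19 + 2.25 + 1.32 = 10.31
Sum of off-diagonal covariances = 4.90
total variance = 10.31 + 2 × 4.90 = 20.11
α = (k/(k−1))·(1 − sum of item variances/total variance) = (7/6)·(1 − 10.31/20.11) = 0.57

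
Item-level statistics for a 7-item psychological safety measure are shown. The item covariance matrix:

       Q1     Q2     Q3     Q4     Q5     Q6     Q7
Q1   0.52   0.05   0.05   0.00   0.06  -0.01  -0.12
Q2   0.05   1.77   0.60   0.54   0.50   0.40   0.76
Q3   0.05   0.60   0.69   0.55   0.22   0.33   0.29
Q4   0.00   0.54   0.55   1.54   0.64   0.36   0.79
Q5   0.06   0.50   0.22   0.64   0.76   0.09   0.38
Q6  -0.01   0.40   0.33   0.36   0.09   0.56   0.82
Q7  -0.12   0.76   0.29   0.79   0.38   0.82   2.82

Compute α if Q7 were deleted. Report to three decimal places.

α = 0.720

Remaining items: Q1, Q2, Q3, Q4, Q5, Q6 (k = 6).
Σσ²ᵢ = 0.52 + 1.77 + 0.69 + 1.54 + 0.76 + 0.56 = 5.84
Var(T) = 5.84 + 2 × 4.38 = 14.60
α (item deleted) = (6/5)·(1 − 5.84/14.60) = 0.720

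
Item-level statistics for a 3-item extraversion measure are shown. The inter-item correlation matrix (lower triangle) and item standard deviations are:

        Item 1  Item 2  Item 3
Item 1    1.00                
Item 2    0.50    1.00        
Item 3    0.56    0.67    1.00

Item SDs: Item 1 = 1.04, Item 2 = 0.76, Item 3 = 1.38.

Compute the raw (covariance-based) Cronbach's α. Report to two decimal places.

Σσ²ᵢ = 1.04² + 0.76² + 1.38² = 3.5636
Covariances σ_ij = r_ij · s_i · s_j:
  σ(Item 1,Item 2) = 0.50 × 1.04 × 0.76 = 0.3952
  σ(Item 1,Item 3) = 0.56 × 1.04 × 1.38 = 0.8037
  σ(Item 2,Item 3) = 0.67 × 0.76 × 1.38 = 0.7027
σ²_T = Σσ²ᵢ + 2·Σσ_ij = 3.5636 + 2 × 1.9016 = 7.3668
α = (3/2)·(1 − 3.5636/7.3668) = 0.77

α = 0.77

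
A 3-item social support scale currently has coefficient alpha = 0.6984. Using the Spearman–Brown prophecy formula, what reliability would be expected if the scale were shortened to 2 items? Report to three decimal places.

Length factor m = 2/3 = 0.6667
α' = m·α / (1 − (1−m)·α)
   = 2/3 × 0.6984 / (1 − (1 − 2/3) × 0.6984)
   = 0.4656 / 0.7672 = 0.607

predicted reliability = 0.607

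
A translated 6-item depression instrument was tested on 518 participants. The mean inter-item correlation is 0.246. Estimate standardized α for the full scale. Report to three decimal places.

α = 0.662

Standardized α = k·r̄ / (1 + (k−1)·r̄) = 6 × 0.246 / (1 + 5 × 0.246)
  = 1.4760 / 2.2300 = 0.662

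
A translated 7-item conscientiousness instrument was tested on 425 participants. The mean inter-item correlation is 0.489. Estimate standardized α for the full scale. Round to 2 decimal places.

α = 0.87

Standardized α = k·r̄ / (1 + (k−1)·r̄) = 7 × 0.489 / (1 + 6 × 0.489)
  = 3.4230 / 3.9340 = 0.87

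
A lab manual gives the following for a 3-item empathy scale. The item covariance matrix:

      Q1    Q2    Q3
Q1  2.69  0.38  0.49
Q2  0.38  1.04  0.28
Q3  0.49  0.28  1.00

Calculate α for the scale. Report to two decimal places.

α = 0.49

ΣVar(i) = 2.69 + 1.04 + 1.00 = 4.73
Sum of the distinct covariances = 1.15
Var(T) = 4.73 + 2 × 1.15 = 7.03
α = (k/(k−1))·(1 − ΣVar(i)/Var(T)) = (3/2)·(1 − 4.73/7.03) = 0.49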